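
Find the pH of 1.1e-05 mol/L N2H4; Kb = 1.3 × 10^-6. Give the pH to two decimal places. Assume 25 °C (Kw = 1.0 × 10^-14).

N2H4 + H2O ⇌ N2H5+ + OH-
From the ICE table, Kb = x²/(1.1e-05 − x) = 1.3 × 10^-6.
Here C₀/Kb ≈ 8.46, so the small-x approximation fails. Use the quadratic:
x = (−Kb + √(Kb² + 4·Kb·C₀))/2 = 3.19 × 10^-6 M
pOH = −log(3.19 × 10^-6) = 5.50; pH = 14.00 − 5.50 = 8.50

pH = 8.50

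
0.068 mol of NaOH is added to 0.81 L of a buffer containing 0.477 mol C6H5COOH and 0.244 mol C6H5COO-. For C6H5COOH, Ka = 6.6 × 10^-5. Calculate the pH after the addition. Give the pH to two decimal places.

pH = 4.06

After neutralization: n(C6H5COOH) = 0.409 mol, n(C6H5COO-) = 0.312 mol.
pKa = −log(6.6 × 10^-5) = 4.180
pH = pKa + log([A⁻]/[HA]) = 4.180 + log(0.312/0.409) = 4.180 -0.118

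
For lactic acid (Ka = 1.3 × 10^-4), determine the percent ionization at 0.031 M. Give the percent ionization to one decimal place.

6.3%

CH3CH(OH)COOH ⇌ CH3CH(OH)COO- + H+; let x = [H+] at equilibrium.
Solve x² + 0.00013x − 4.03e-06 = 0 → x = 1.94 × 10^-3 M
Fraction ionized = 1.94 × 10^-3 / 0.031 = 0.0626 → 6.3%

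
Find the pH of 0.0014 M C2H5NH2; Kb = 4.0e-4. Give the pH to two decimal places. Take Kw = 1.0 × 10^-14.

C2H5NH2 + H2O ⇌ C2H5NH3+ + OH-
From the ICE table, Kb = [OH-]²/(0.0014 − [OH-]) = 4.0 × 10^-4.
The 5% rule fails; solving [OH-]² + Kb·[OH-] − Kb·C₀ = 0 exactly:
[OH-] = [−0.0004 + √(0.0004² + 2.24e-06)]/2 = 5.75 × 10^-4 M
pOH = 3.24, so pH = 14.00 − pOH = 10.76

pH = 10.76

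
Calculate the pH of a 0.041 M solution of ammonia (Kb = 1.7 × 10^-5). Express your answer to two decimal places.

pH = 10.92

NH3 + H2O ⇌ NH4+ + OH-
From the ICE table, Kb = [OH-]²/(0.041 − [OH-]) = 1.7 × 10^-5.
Since Kb ≪ C₀, [OH-] ≈ √(Kb·C₀) = 8.35 × 10^-4 M.
Check: 2% ionized — well under 5%, approximation valid.
pOH = −log(8.35 × 10^-4) = 3.08; pH = 14.00 − 3.08 = 10.92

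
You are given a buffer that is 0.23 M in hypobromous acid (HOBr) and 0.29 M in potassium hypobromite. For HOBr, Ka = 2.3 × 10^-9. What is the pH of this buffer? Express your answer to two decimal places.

pKa = −log(2.3 × 10^-9) = 8.638
Henderson–Hasselbalch: pH = pKa + log([OBr-]/[HOBr]) = 8.638 + log(0.29/0.23)
pH = 8.638 + (+0.101) = 8.74

pH = 8.74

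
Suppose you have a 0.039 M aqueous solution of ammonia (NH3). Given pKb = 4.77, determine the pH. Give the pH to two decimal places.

pH = 10.91

NH3 + H2O ⇌ NH4+ + OH-
Kb = 10^(−4.77) = 1.70 × 10^-5
Kb = [OH-]²/(0.039 − [OH-]) = 1.70 × 10^-5
Neglecting [OH-] in the denominator: [OH-] = √(1.70 × 10^-5 × 0.039) = 8.14 × 10^-4 M
Check: 2.1% ionized — well under 5%, approximation valid.
pOH = 3.09, so pH = 14.00 − pOH = 10.91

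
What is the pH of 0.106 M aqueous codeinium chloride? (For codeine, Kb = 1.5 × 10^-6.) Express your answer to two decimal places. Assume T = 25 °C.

C18H22NO3+ is the conjugate acid of the weak base C18H21NO3.
Ka = Kw/Kb = 1.0×10^-14 / 1.5 × 10^-6 = 6.67 × 10^-9
Ka = x²/(0.106 − x) = 6.67 × 10^-9
Neglecting x in the denominator: x = √(6.67 × 10^-9 × 0.106) = 2.66 × 10^-5 M
(x/C₀ = 0.025% < 5%, so the approximation holds.)
pH = −log(2.66 × 10^-5) = 4.58

pH = 4.58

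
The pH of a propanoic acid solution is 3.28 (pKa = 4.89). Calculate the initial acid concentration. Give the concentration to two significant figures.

[H+] = 10^(-3.28) = 5.25 × 10^-4 M = x
Ka = 10^(−4.89) = 1.29 × 10^-5
Ka = x²/(C₀ − x) ⇒ C₀ = x + x²/Ka
C₀ = 5.25 × 10^-4 + (5.25 × 10^-4)²/(1.29 × 10^-5) = 2.19 × 10^-2 M

C₀ = 2.2 × 10^-2 M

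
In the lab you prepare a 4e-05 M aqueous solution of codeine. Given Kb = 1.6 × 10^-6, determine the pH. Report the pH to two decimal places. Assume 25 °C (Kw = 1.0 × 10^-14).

C18H21NO3 + H2O ⇌ C18H22NO3+ + OH-
Let x = [OH-] at equilibrium. Kb = x²/(4e-05 − x).
x is not negligible relative to C₀; solve x² + 1.6e-06·x − 6.4e-11 = 0.
x = (−Kb + √(Kb² + 4·Kb·C₀))/2 = 7.24 × 10^-6 M
pOH = 5.14, so pH = 14.00 − pOH = 8.86

pH = 8.86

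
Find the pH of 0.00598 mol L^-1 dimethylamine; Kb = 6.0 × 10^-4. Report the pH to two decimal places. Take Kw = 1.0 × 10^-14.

pH = 11.21

(CH3)2NH + H2O ⇌ (CH3)2NH2+ + OH-
Kb = x²/(0.00598 − x) = 6.0 × 10^-4
The 5% rule fails; solving x² + Kb·x − Kb·C₀ = 0 exactly:
x = [−0.0006 + √(0.0006² + 1.44e-05)]/2 = 1.62 × 10^-3 M
pOH = 2.79, so pH = 14.00 − pOH = 11.21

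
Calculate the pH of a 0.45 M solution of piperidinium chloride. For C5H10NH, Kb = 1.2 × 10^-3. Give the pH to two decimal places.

C5H10NH2+ is the conjugate acid of the weak base C5H10NH.
Ka = Kw/Kb = 1.0×10^-14 / 1.2 × 10^-3 = 8.33 × 10^-12
Ka = x²/(0.45 − x) = 8.33 × 10^-12
Assume x ≪ 0.45: x ≈ √(8.33 × 10^-12 × 0.45) = 1.94 × 10^-6 M
pH = −log(1.94 × 10^-6) = 5.71

pH = 5.71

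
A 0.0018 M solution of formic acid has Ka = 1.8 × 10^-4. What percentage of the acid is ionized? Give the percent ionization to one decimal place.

HCOOH ⇌ HCOO- + H+; let x = [H+] at equilibrium.
Solve x² + 0.00018x − 3.24e-07 = 0 → x = 4.86 × 10^-4 M
Fraction ionized = 4.86 × 10^-4 / 0.0018 = 0.2700 → 27.0%

27.0%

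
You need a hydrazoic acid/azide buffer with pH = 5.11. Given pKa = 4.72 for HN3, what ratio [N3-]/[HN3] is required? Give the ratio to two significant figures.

pH = pKa + log(r) ⇒ log(r) = 5.11 − 4.72 = +0.39
r = [N3-]/[HN3] = 10^(+0.39) = 2.45

ratio = 2.5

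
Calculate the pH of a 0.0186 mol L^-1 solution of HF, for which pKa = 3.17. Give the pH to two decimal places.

pH = 2.49

HF ⇌ F- + H+
Ka = 10^(−3.17) = 6.76 × 10^-4
Ka = x²/(0.0186 − x) = 6.76 × 10^-4
Here C₀/Ka ≈ 27.5, so the small-x approximation fails. Use the quadratic:
x = (−Ka + √(Ka² + 4·Ka·C₀))/2 = 3.22 × 10^-3 M
pH = −log(3.22 × 10^-3) = 2.49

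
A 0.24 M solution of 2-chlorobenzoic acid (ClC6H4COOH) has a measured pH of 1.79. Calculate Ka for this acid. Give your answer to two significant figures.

[H+] = 10^(-1.79) = 1.62 × 10^-2 M
At equilibrium [HA] = 0.24 − 1.62 × 10^-2 = 2.24 × 10^-1 M
Ka = [H+][A-]/[HA] = (1.62 × 10^-2)² / 2.24 × 10^-1 = 1.2 × 10^-3

Ka = 1.2 × 10^-3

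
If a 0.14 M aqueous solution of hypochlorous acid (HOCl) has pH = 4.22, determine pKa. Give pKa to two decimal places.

pKa = 7.59

[H+] = 10^(-4.22) = 6.03 × 10^-5 M
At equilibrium [HA] = 0.14 − 6.03 × 10^-5 = 1.40 × 10^-1 M
Ka = [H+][A-]/[HA] = (6.03 × 10^-5)² / 1.40 × 10^-1 = 2.60 × 10^-8
pKa = -log(2.60 × 10^-8) = 7.59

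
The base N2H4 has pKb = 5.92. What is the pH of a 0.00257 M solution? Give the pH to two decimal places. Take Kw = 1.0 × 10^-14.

pH = 9.74

N2H4 + H2O ⇌ N2H5+ + OH-
Kb = 10^(−5.92) = 1.20 × 10^-6
From the ICE table, Kb = [OH-]²/(0.00257 − [OH-]) = 1.20 × 10^-6.
Assume [OH-] ≪ 0.00257: [OH-] ≈ √(1.20 × 10^-6 × 0.00257) = 5.55 × 10^-5 M
Check: 2.2% ionized — well under 5%, approximation valid.
pOH = −log(5.55 × 10^-5) = 4.26; pH = 14.00 − 4.26 = 9.74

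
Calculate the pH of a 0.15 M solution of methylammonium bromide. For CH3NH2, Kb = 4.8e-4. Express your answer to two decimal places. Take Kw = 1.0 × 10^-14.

pH = 5.75

CH3NH3+ is the conjugate acid of the weak base CH3NH2.
Ka = Kw/Kb = 1.0×10^-14 / 4.8 × 10^-4 = 2.08 × 10^-11
From the ICE table, Ka = x²/(0.15 − x) = 2.08 × 10^-11.
Assume x ≪ 0.15: x ≈ √(2.08 × 10^-11 × 0.15) = 1.77 × 10^-6 M
pH = −log[H+] = −log(1.77 × 10^-6) = 5.75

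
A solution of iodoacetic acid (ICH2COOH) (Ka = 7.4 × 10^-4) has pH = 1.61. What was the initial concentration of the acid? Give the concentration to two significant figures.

[H+] = 10^(-1.61) = 2.45 × 10^-2 M = x
Ka = x²/(C₀ − x) ⇒ C₀ = x + x²/Ka
C₀ = 2.45 × 10^-2 + (2.45 × 10^-2)²/(7.4 × 10^-4) = 8.36 × 10^-1 M

C₀ = 8.4 × 10^-1 M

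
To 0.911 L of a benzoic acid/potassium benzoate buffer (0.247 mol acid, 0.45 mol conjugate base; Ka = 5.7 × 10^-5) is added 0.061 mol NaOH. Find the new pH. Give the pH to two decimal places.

After neutralization: n(C6H5COOH) = 0.186 mol, n(C6H5COO-) = 0.511 mol.
pKa = −log(5.7 × 10^-5) = 4.244
pH = pKa + log([A⁻]/[HA]) = 4.244 + log(0.511/0.186) = 4.244 +0.439

pH = 4.68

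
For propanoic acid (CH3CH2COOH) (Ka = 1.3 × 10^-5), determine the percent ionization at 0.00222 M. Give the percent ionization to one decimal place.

CH3CH2COOH ⇌ CH3CH2COO- + H+; let x = [H+] at equilibrium.
Ka = x²/(C₀ − x); solving the quadratic gives x = 1.64 × 10^-4 M.
% ionization = x/C₀ × 100% = 1.64 × 10^-4/0.00222 × 100% = 7.4%

7.4%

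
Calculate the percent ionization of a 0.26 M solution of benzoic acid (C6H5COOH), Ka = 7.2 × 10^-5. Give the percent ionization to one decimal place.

1.7%

C6H5COOH ⇌ C6H5COO- + H+; let x = [H+] at equilibrium.
x ≈ √(Ka·C₀) = √(7.2 × 10^-5 × 0.26) = 4.33 × 10^-3 M
Fraction ionized = 4.33 × 10^-3 / 0.26 = 0.0167 → 1.7%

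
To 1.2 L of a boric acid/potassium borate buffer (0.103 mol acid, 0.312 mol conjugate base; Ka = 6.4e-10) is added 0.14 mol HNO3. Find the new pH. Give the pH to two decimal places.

Added H+ converts B(OH)4- to B(OH)3: B(OH)3 → 0.243 mol, B(OH)4- → 0.172 mol.
pKa = −log(6.4 × 10^-10) = 9.194
Henderson–Hasselbalch with mole ratio 0.172/0.243: pH = 9.194 + (-0.150)

pH = 9.04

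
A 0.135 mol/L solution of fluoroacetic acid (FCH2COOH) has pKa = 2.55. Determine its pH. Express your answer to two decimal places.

pH = 1.74

FCH2COOH ⇌ FCH2COO- + H+
Ka = 10^(−2.55) = 2.82 × 10^-3
Ka = x²/(0.135 − x) = 2.82 × 10^-3
Here C₀/Ka ≈ 47.9, so the small-x approximation fails. Use the quadratic:
x = [−0.00282 + √(0.00282² + 0.00152)]/2 = 1.82 × 10^-2 M
pH = −log(1.82 × 10^-2) = 1.74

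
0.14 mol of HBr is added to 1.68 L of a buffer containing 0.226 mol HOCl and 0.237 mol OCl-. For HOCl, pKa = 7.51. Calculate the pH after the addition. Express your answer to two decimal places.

pH = 6.93

After neutralization: n(HOCl) = 0.366 mol, n(OCl-) = 0.097 mol.
Henderson–Hasselbalch with mole ratio 0.097/0.366: pH = 7.51 + (-0.577)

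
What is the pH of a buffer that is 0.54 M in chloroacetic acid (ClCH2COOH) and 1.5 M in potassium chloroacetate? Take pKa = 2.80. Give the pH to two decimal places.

pH = 3.24

Henderson–Hasselbalch: pH = pKa + log([ClCH2COO-]/[ClCH2COOH]) = 2.80 + log(1.5/0.54)
pH = 2.80 + (+0.444) = 3.24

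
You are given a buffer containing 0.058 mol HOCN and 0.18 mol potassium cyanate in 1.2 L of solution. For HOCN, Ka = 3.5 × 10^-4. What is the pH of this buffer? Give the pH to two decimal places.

pH = 3.95

pKa = −log(3.5 × 10^-4) = 3.456
Henderson–Hasselbalch: pH = pKa + log([OCN-]/[HOCN]) = 3.456 + log(0.18/0.058)
pH = 3.456 + (+0.492) = 3.95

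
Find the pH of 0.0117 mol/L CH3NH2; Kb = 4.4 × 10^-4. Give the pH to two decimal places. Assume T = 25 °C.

pH = 11.31

CH3NH2 + H2O ⇌ CH3NH3+ + OH-
Let x = [OH-] at equilibrium. Kb = x²/(0.0117 − x).
The 5% rule fails; solving x² + Kb·x − Kb·C₀ = 0 exactly:
x = [−0.00044 + √(0.00044² + 2.06e-05)]/2 = 2.06 × 10^-3 M
pOH = 2.69, so pH = 14.00 − pOH = 11.31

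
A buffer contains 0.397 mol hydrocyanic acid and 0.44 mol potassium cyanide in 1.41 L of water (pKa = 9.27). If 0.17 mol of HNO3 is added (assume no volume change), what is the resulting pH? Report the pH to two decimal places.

pH = 8.95

Added H+ converts CN- to HCN: HCN → 0.567 mol, CN- → 0.27 mol.
Henderson–Hasselbalch with mole ratio 0.27/0.567: pH = 9.27 + (-0.322)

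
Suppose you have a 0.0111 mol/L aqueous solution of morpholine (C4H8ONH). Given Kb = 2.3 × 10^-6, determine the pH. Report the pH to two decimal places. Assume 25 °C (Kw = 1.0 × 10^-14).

pH = 10.20

C4H8ONH + H2O ⇌ C4H8ONH2+ + OH-
Kb = [OH-]²/(0.0111 − [OH-]) = 2.3 × 10^-6
Assume [OH-] ≪ 0.0111: [OH-] ≈ √(2.3 × 10^-6 × 0.0111) = 1.60 × 10^-4 M
([OH-]/C₀ = 1.4% < 5%, so the approximation holds.)
pOH = 3.80, so pH = 14.00 − pOH = 10.20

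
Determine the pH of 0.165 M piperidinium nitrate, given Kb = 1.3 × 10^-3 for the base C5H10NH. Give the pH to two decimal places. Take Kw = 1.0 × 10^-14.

pH = 5.95

C5H10NH2+ is the conjugate acid of the weak base C5H10NH.
Ka = Kw/Kb = 1.0×10^-14 / 1.3 × 10^-3 = 7.69 × 10^-12
From the ICE table, Ka = [H+]²/(0.165 − [H+]) = 7.69 × 10^-12.
Neglecting [H+] in the denominator: [H+] = √(7.69 × 10^-12 × 0.165) = 1.13 × 10^-6 M
Check: 0.00068% ionized — well under 5%, approximation valid.
pH = −log[H+] = −log(1.13 × 10^-6) = 5.95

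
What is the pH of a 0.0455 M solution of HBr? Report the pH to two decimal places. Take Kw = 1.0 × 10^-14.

pH = 1.34

HBr is a strong acid and dissociates completely, so [H+] = 0.0455 M.
pH = -log(0.0455) = 1.34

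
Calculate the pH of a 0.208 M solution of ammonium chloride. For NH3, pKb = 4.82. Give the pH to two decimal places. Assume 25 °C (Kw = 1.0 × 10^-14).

pH = 4.93

NH4+ is the conjugate acid of the weak base NH3.
Kb = 10^(−4.82) = 1.51 × 10^-5
Ka = Kw/Kb = 1.0×10^-14 / 1.51 × 10^-5 = 6.62 × 10^-10
Ka = [H+]²/(0.208 − [H+]) = 6.62 × 10^-10
Neglecting [H+] in the denominator: [H+] = √(6.62 × 10^-10 × 0.208) = 1.17 × 10^-5 M
pH = −log(1.17 × 10^-5) = 4.93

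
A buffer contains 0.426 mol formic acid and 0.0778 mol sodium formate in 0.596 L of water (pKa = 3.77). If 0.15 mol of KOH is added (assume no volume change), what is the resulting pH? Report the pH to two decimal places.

pH = 3.69

OH- converts HCOOH to HCOO-: HCOOH → 0.276 mol, HCOO- → 0.228 mol.
pH = pKa + log(n_HCOO-/n_HCOOH) = 3.77 + log(0.228/0.276) = 3.77 + (-0.083)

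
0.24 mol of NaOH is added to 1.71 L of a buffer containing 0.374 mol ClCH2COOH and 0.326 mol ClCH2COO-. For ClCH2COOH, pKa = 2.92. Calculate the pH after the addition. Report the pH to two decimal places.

pH = 3.55

After neutralization: n(ClCH2COOH) = 0.134 mol, n(ClCH2COO-) = 0.566 mol.
pH = pKa + log([A⁻]/[HA]) = 2.92 + log(0.566/0.134) = 2.92 +0.626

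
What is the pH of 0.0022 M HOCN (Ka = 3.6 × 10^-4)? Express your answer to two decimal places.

HOCN ⇌ OCN- + H+
Ka = [H+]²/(0.0022 − [H+]) = 3.6 × 10^-4
The 5% rule fails; solving [H+]² + Ka·[H+] − Ka·C₀ = 0 exactly:
[H+] = (−Ka + √(Ka² + 4·Ka·C₀))/2 = 7.28 × 10^-4 M
pH = −log[H+] = −log(7.28 × 10^-4) = 3.14

pH = 3.14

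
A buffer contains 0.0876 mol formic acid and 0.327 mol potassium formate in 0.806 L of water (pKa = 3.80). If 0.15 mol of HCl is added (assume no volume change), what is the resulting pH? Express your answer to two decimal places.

After neutralization: n(HCOOH) = 0.238 mol, n(HCOO-) = 0.177 mol.
pH = pKa + log([A⁻]/[HA]) = 3.80 + log(0.177/0.238) = 3.80 -0.129

pH = 3.67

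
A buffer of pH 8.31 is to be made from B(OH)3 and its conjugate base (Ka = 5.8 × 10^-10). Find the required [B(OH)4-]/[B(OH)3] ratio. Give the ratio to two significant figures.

pKa = -log(5.8 × 10^-10) = 9.237
pH = pKa + log(r) ⇒ log(r) = 8.31 − 9.237 = -0.927
r = [B(OH)4-]/[B(OH)3] = 10^(-0.927) = 0.118

ratio = 0.12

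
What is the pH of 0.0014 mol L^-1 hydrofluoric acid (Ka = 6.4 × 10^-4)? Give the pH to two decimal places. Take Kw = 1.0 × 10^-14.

pH = 3.17

HF ⇌ F- + H+
Ka = [H+]²/(0.0014 − [H+]) = 6.4 × 10^-4
[H+] is not negligible relative to C₀; solve [H+]² + 0.00064·[H+] − 8.96e-07 = 0.
[H+] = [−0.00064 + √(0.00064² + 3.58e-06)]/2 = 6.79 × 10^-4 M
pH = −log[H+] = −log(6.79 × 10^-4) = 3.17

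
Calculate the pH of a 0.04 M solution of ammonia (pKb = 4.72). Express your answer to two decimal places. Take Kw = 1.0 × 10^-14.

NH3 + H2O ⇌ NH4+ + OH-
Kb = 10^(−4.72) = 1.91 × 10^-5
Kb = x²/(0.04 − x) = 1.91 × 10^-5
Since Kb ≪ C₀, x ≈ √(Kb·C₀) = 8.74 × 10^-4 M.
pOH = 3.06, so pH = 14.00 − pOH = 10.94

pH = 10.94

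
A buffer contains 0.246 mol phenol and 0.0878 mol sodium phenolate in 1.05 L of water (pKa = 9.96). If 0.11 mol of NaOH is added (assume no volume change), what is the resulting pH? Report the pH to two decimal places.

OH- converts C6H5OH to C6H5O-: C6H5OH → 0.136 mol, C6H5O- → 0.198 mol.
pH = pKa + log(n_C6H5O-/n_C6H5OH) = 9.96 + log(0.198/0.136) = 9.96 + (+0.163)

pH = 10.12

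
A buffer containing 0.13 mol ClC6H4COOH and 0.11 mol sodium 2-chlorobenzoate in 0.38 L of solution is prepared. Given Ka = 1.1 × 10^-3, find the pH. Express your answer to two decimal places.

pH = 2.89

pKa = −log(1.1 × 10^-3) = 2.959
Henderson–Hasselbalch: pH = pKa + log([ClC6H4COO-]/[ClC6H4COOH]) = 2.959 + log(0.11/0.13)
pH = 2.959 + (-0.073) = 2.89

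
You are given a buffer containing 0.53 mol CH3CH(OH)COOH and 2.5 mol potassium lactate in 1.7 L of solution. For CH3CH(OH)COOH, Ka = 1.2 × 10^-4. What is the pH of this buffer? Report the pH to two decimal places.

pKa = −log(1.2 × 10^-4) = 3.921
Using pH = pKa + log([base]/[acid]) with [base]/[acid] = 2.5/0.53:
pH = 3.921 + (+0.674) = 4.59

pH = 4.59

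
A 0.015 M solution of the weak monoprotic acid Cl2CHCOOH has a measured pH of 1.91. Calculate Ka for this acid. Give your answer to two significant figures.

Ka = 5.6 × 10^-2

[H+] = 10^(-1.91) = 1.23 × 10^-2 M
At equilibrium [HA] = 0.015 − 1.23 × 10^-2 = 2.70 × 10^-3 M
Ka = [H+][A-]/[HA] = (1.23 × 10^-2)² / 2.70 × 10^-3 = 5.6 × 10^-2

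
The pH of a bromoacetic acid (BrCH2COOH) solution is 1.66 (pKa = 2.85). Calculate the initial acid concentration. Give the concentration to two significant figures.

C₀ = 3.6 × 10^-1 M

[H+] = 10^(-1.66) = 2.19 × 10^-2 M = x
Ka = 10^(−2.85) = 1.41 × 10^-3
Ka = x²/(C₀ − x) ⇒ C₀ = x + x²/Ka
C₀ = 2.19 × 10^-2 + (2.19 × 10^-2)²/(1.41 × 10^-3) = 3.62 × 10^-1 M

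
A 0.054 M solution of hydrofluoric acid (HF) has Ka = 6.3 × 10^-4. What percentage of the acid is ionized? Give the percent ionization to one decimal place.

HF ⇌ F- + H+; let x = [H+] at equilibrium.
Ka = x²/(C₀ − x); solving the quadratic gives x = 5.53 × 10^-3 M.
Fraction ionized = 5.53 × 10^-3 / 0.054 = 0.1024 → 10.2%

10.2%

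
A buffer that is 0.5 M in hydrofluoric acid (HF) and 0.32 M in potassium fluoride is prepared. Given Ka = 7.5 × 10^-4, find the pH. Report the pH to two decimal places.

pH = 2.93

pKa = −log(7.5 × 10^-4) = 3.125
pH = pKa + log([A⁻]/[HA]) = 3.125 + log(0.32/0.5)
pH = 3.125 + (-0.194) = 2.93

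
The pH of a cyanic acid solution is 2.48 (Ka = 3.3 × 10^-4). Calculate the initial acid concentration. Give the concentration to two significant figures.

[H+] = 10^(-2.48) = 3.31 × 10^-3 M = x
Ka = x²/(C₀ − x) ⇒ C₀ = x + x²/Ka
C₀ = 3.31 × 10^-3 + (3.31 × 10^-3)²/(3.3 × 10^-4) = 3.65 × 10^-2 M

C₀ = 3.7 × 10^-2 M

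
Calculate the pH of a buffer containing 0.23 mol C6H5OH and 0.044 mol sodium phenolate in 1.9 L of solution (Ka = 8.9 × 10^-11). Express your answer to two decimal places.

pH = 9.33

pKa = −log(8.9 × 10^-11) = 10.051
Henderson–Hasselbalch: pH = pKa + log([C6H5O-]/[C6H5OH]) = 10.051 + log(0.044/0.23)
pH = 10.051 + (-0.718) = 9.33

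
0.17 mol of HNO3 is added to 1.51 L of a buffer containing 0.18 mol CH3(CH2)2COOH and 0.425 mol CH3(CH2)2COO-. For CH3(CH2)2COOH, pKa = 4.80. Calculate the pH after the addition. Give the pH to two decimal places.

pH = 4.66

After neutralization: n(CH3(CH2)2COOH) = 0.35 mol, n(CH3(CH2)2COO-) = 0.255 mol.
Henderson–Hasselbalch with mole ratio 0.255/0.35: pH = 4.80 + (-0.138)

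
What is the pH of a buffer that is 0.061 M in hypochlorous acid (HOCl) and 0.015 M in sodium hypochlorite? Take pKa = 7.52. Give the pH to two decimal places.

Using pH = pKa + log([base]/[acid]) with [base]/[acid] = 0.015/0.061:
pH = 7.52 + (-0.609) = 6.91

pH = 6.91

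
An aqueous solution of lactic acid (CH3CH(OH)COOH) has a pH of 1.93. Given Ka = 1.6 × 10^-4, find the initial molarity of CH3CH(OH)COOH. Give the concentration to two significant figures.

[H+] = 10^(-1.93) = 1.17 × 10^-2 M = x
Ka = x²/(C₀ − x) ⇒ C₀ = x + x²/Ka
C₀ = 1.17 × 10^-2 + (1.17 × 10^-2)²/(1.6 × 10^-4) = 8.67 × 10^-1 M

C₀ = 8.7 × 10^-1 M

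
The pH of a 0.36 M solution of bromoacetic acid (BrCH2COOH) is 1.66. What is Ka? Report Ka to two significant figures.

[H+] = 10^(-1.66) = 2.19 × 10^-2 M
At equilibrium [HA] = 0.36 − 2.19 × 10^-2 = 3.38 × 10^-1 M
Ka = [H+][A-]/[HA] = (2.19 × 10^-2)² / 3.38 × 10^-1 = 1.4 × 10^-3

Ka = 1.4 × 10^-3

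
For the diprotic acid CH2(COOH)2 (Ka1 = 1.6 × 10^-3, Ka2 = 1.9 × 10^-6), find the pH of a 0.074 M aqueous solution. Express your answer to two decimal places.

pH = 2.00

Ka1 ≫ Ka2, so treat the first dissociation as the only significant source of H+.
Ka1 = x²/(0.074 − x) = 1.6 × 10^-3
Solving the quadratic: x = (−Ka1 + √(Ka1² + 4·Ka1·C₀))/2 = 1.01 × 10^-2 M
pH = −log(1.01 × 10^-2) = 2.00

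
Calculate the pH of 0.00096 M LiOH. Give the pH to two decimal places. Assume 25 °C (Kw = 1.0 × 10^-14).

pH = 10.98

LiOH is a strong base; [OH-] = 0.00096 M.
pOH = -log(0.00096) = 3.02
pH = 14.00 - 3.02 = 10.98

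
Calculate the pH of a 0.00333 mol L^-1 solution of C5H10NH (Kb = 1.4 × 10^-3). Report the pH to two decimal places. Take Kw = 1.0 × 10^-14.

C5H10NH + H2O ⇌ C5H10NH2+ + OH-
Let x = [OH-] at equilibrium. Kb = x²/(0.00333 − x).
Here C₀/Kb ≈ 2.38, so the small-x approximation fails. Use the quadratic:
x = (−Kb + √(Kb² + 4·Kb·C₀))/2 = 1.57 × 10^-3 M
pOH = −log(1.57 × 10^-3) = 2.80; pH = 14.00 − 2.80 = 11.20

pH = 11.20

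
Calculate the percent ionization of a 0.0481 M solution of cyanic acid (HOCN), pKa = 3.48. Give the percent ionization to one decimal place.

HOCN ⇌ OCN- + H+; let x = [H+] at equilibrium.
Ka = 10^(−3.48) = 3.31 × 10^-4
Ka = x²/(C₀ − x); solving the quadratic gives x = 3.83 × 10^-3 M.
% ionization = x/C₀ × 100% = 3.83 × 10^-3/0.0481 × 100% = 8.0%

8.0%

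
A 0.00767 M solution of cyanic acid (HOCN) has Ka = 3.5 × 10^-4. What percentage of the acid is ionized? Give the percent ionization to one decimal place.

19.2%

HOCN ⇌ OCN- + H+; let x = [H+] at equilibrium.
Ka = x²/(C₀ − x); solving the quadratic gives x = 1.47 × 10^-3 M.
Fraction ionized = 1.47 × 10^-3 / 0.00767 = 0.1917 → 19.2%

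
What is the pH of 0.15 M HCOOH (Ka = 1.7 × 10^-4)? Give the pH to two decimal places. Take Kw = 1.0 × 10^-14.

HCOOH ⇌ HCOO- + H+
Ka = x²/(0.15 − x) = 1.7 × 10^-4
Since Ka ≪ C₀, x ≈ √(Ka·C₀) = 5.05 × 10^-3 M.
Check: 3.4% ionized — well under 5%, approximation valid.
pH = −log[H+] = −log(5.05 × 10^-3) = 2.30

pH = 2.30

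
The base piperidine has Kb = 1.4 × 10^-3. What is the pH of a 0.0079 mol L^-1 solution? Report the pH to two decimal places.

pH = 11.43

C5H10NH + H2O ⇌ C5H10NH2+ + OH-
Kb = [OH-]²/(0.0079 − [OH-]) = 1.4 × 10^-3
Here C₀/Kb ≈ 5.64, so the small-[OH-] approximation fails. Use the quadratic:
[OH-] = (−Kb + √(Kb² + 4·Kb·C₀))/2 = 2.70 × 10^-3 M
pOH = −log(2.70 × 10^-3) = 2.57; pH = 14.00 − 2.57 = 11.43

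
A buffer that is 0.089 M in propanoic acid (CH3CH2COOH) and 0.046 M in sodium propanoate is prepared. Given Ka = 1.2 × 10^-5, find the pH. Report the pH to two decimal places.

pH = 4.63

pKa = −log(1.2 × 10^-5) = 4.921
Using pH = pKa + log([base]/[acid]) with [base]/[acid] = 0.046/0.089:
pH = 4.921 + (-0.287) = 4.63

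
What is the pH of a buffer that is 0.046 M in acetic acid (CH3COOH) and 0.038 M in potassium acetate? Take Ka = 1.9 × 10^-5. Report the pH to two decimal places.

pKa = −log(1.9 × 10^-5) = 4.721
pH = pKa + log([A⁻]/[HA]) = 4.721 + log(0.038/0.046)
pH = 4.721 + (-0.083) = 4.64

pH = 4.64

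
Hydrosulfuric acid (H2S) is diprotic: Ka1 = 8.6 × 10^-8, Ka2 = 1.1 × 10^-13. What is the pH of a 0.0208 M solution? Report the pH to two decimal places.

Since Ka1 ≫ Ka2, the first ionization dominates [H+].
Ka1 = x²/(0.0208 − x) = 8.6 × 10^-8
x ≈ √(8.6 × 10^-8 × 0.0208) = 4.23 × 10^-5 M
pH = −log(4.23 × 10^-5) = 4.37

pH = 4.37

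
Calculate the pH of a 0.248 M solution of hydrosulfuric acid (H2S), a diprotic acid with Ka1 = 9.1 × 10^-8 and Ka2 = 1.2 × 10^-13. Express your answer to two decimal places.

pH = 3.82

Ka1 ≫ Ka2, so treat the first dissociation as the only significant source of H+.
Ka1 = x²/(0.248 − x) = 9.1 × 10^-8
x ≈ √(9.1 × 10^-8 × 0.248) = 1.50 × 10^-4 M
pH = −log(1.50 × 10^-4) = 3.82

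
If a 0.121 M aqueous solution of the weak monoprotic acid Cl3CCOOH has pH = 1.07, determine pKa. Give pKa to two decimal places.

[H+] = 10^(-1.07) = 8.51 × 10^-2 M
At equilibrium [HA] = 0.121 − 8.51 × 10^-2 = 3.59 × 10^-2 M
Ka = [H+][A-]/[HA] = (8.51 × 10^-2)² / 3.59 × 10^-2 = 2.02 × 10^-1
pKa = -log(2.02 × 10^-1) = 0.69

pKa = 0.69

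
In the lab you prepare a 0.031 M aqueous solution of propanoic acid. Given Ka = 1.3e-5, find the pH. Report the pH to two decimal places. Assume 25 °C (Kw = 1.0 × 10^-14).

pH = 3.20

CH3CH2COOH ⇌ CH3CH2COO- + H+
Let x = [H+] at equilibrium. Ka = x²/(0.031 − x).
Assume x ≪ 0.031: x ≈ √(1.3 × 10^-5 × 0.031) = 6.35 × 10^-4 M
(x/C₀ = 2% < 5%, so the approximation holds.)
pH = −log[H+] = −log(6.35 × 10^-4) = 3.20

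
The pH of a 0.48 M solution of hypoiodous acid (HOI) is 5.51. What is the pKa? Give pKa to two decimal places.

pKa = 10.70

[H+] = 10^(-5.51) = 3.09 × 10^-6 M
At equilibrium [HA] = 0.48 − 3.09 × 10^-6 = 4.80 × 10^-1 M
Ka = [H+][A-]/[HA] = (3.09 × 10^-6)² / 4.80 × 10^-1 = 1.99 × 10^-11
pKa = -log(1.99 × 10^-11) = 10.70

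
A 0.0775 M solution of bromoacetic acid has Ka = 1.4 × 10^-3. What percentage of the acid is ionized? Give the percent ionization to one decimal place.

BrCH2COOH ⇌ BrCH2COO- + H+; let x = [H+] at equilibrium.
Solve x² + 0.0014x − 0.000108 = 0 → x = 9.74 × 10^-3 M
Fraction ionized = 9.74 × 10^-3 / 0.0775 = 0.1257 → 12.6%

12.6%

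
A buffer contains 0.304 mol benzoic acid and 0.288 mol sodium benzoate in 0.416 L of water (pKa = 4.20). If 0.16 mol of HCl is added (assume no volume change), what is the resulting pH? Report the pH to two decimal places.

pH = 3.64

Added H+ converts C6H5COO- to C6H5COOH: C6H5COOH → 0.464 mol, C6H5COO- → 0.128 mol.
pH = pKa + log(n_C6H5COO-/n_C6H5COOH) = 4.20 + log(0.128/0.464) = 4.20 + (-0.559)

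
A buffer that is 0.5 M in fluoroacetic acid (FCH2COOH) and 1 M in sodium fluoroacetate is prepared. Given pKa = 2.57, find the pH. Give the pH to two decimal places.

Henderson–Hasselbalch: pH = pKa + log([FCH2COO-]/[FCH2COOH]) = 2.57 + log(1/0.5)
pH = 2.57 + (+0.301) = 2.87

pH = 2.87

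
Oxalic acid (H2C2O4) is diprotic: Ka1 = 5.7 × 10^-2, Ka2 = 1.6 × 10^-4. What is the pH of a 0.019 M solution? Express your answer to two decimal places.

Since Ka1 ≫ Ka2, the first ionization dominates [H+].
Ka1 = x²/(0.019 − x) = 5.7 × 10^-2
Solving the quadratic: x = (−Ka1 + √(Ka1² + 4·Ka1·C₀))/2 = 1.50 × 10^-2 M
pH = −log(1.50 × 10^-2) = 1.82

pH = 1.82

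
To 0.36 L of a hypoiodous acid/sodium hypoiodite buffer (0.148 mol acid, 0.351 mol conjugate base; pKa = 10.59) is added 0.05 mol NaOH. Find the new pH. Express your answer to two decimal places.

After neutralization: n(HOI) = 0.098 mol, n(OI-) = 0.401 mol.
pH = pKa + log(n_OI-/n_HOI) = 10.59 + log(0.401/0.098) = 10.59 + (+0.612)

pH = 11.20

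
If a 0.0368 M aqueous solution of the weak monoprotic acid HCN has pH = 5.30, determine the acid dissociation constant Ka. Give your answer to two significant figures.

Ka = 6.8 × 10^-10

[H+] = 10^(-5.30) = 5.01 × 10^-6 M
At equilibrium [HA] = 0.0368 − 5.01 × 10^-6 = 3.68 × 10^-2 M
Ka = [H+][A-]/[HA] = (5.01 × 10^-6)² / 3.68 × 10^-2 = 6.8 × 10^-10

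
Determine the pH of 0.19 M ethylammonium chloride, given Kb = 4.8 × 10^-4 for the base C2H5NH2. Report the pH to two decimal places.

pH = 5.70

C2H5NH3+ is the conjugate acid of the weak base C2H5NH2.
Ka = Kw/Kb = 1.0×10^-14 / 4.8 × 10^-4 = 2.08 × 10^-11
Ka = x²/(0.19 − x) = 2.08 × 10^-11
Assume x ≪ 0.19: x ≈ √(2.08 × 10^-11 × 0.19) = 1.99 × 10^-6 M
Check: 0.001% ionized — well under 5%, approximation valid.
pH = −log(1.99 × 10^-6) = 5.70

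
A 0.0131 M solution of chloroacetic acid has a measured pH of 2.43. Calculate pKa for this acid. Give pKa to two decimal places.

[H+] = 10^(-2.43) = 3.72 × 10^-3 M
At equilibrium [HA] = 0.0131 − 3.72 × 10^-3 = 9.38 × 10^-3 M
Ka = [H+][A-]/[HA] = (3.72 × 10^-3)² / 9.38 × 10^-3 = 1.48 × 10^-3
pKa = -log(1.48 × 10^-3) = 2.83

pKa = 2.83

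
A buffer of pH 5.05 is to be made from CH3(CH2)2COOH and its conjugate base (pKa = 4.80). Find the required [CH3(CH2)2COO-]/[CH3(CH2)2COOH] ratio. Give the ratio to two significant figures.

pH = pKa + log(r) ⇒ log(r) = 5.05 − 4.80 = +0.25
r = [CH3(CH2)2COO-]/[CH3(CH2)2COOH] = 10^(+0.25) = 1.78

ratio = 1.8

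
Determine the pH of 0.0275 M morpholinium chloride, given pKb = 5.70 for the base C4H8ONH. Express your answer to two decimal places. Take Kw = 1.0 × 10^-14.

pH = 4.93

C4H8ONH2+ is the conjugate acid of the weak base C4H8ONH.
Kb = 10^(−5.70) = 2.00 × 10^-6
Ka = Kw/Kb = 1.0×10^-14 / 2.00 × 10^-6 = 5.00 × 10^-9
From the ICE table, Ka = x²/(0.0275 − x) = 5.00 × 10^-9.
Since Ka ≪ C₀, x ≈ √(Ka·C₀) = 1.17 × 10^-5 M.
Check: 0.043% ionized — well under 5%, approximation valid.
pH = −log(1.17 × 10^-5) = 4.93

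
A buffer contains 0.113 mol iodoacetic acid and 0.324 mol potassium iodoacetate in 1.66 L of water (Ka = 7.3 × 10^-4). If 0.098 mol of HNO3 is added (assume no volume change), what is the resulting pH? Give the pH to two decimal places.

Added H+ converts ICH2COO- to ICH2COOH: ICH2COOH → 0.211 mol, ICH2COO- → 0.226 mol.
pKa = −log(7.3 × 10^-4) = 3.137
Henderson–Hasselbalch with mole ratio 0.226/0.211: pH = 3.137 + (+0.030)

pH = 3.17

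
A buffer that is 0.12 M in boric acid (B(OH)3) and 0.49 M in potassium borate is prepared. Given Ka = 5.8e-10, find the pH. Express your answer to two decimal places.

pKa = −log(5.8 × 10^-10) = 9.237
Henderson–Hasselbalch: pH = pKa + log([B(OH)4-]/[B(OH)3]) = 9.237 + log(0.49/0.12)
pH = 9.237 + (+0.611) = 9.85

pH = 9.85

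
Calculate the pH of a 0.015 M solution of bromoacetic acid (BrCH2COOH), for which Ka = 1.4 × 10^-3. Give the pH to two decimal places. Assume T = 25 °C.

pH = 2.40

BrCH2COOH ⇌ BrCH2COO- + H+
From the ICE table, Ka = x²/(0.015 − x) = 1.4 × 10^-3.
Here C₀/Ka ≈ 10.7, so the small-x approximation fails. Use the quadratic:
x = [−0.0014 + √(0.0014² + 8.4e-05)]/2 = 3.94 × 10^-3 M
pH = −log[H+] = −log(3.94 × 10^-3) = 2.40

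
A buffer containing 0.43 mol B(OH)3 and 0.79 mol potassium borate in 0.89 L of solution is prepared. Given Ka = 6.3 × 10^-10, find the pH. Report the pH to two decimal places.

pH = 9.46

pKa = −log(6.3 × 10^-10) = 9.201
Henderson–Hasselbalch: pH = pKa + log([B(OH)4-]/[B(OH)3]) = 9.201 + log(0.79/0.43)
pH = 9.201 + (+0.264) = 9.46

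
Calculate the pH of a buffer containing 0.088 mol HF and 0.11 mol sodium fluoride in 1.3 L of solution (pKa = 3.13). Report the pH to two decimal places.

pH = 3.23

Using pH = pKa + log([base]/[acid]) with [base]/[acid] = 0.11/0.088:
pH = 3.13 + (+0.097) = 3.23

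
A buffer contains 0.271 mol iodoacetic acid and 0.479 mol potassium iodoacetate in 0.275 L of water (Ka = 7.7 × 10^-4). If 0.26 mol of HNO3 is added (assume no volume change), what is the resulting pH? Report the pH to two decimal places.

pH = 2.73

After neutralization: n(ICH2COOH) = 0.531 mol, n(ICH2COO-) = 0.219 mol.
pKa = −log(7.7 × 10^-4) = 3.114
pH = pKa + log(n_ICH2COO-/n_ICH2COOH) = 3.114 + log(0.219/0.531) = 3.114 + (-0.385)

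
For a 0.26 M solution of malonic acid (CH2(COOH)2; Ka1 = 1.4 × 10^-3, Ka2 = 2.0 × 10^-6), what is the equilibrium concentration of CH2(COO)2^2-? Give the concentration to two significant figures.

2.0 × 10^-6 M

First ionization gives [H+] ≈ [CH2(COOH)COO-] = 1.84 × 10^-2 M.
Second step: Ka2 = [H+][CH2(COO)2^2-]/[CH2(COOH)COO-] ≈ [CH2(COO)2^2-] (since [H+] ≈ [CH2(COOH)COO-]).
So [CH2(COO)2^2-] ≈ Ka2.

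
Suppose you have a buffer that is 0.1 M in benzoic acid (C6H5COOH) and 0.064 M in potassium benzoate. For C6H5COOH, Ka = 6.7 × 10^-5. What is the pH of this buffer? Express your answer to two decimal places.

pH = 3.98

pKa = −log(6.7 × 10^-5) = 4.174
Using pH = pKa + log([base]/[acid]) with [base]/[acid] = 0.064/0.1:
pH = 4.174 + (-0.194) = 3.98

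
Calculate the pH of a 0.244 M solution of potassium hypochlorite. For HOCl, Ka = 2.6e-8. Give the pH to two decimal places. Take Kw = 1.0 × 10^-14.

pH = 10.49

OCl- is the conjugate base of the weak acid HOCl.
Kb = Kw/Ka = 1.0×10^-14 / 2.6 × 10^-8 = 3.85 × 10^-7
From the ICE table, Kb = [OH-]²/(0.244 − [OH-]) = 3.85 × 10^-7.
Since Kb ≪ C₀, [OH-] ≈ √(Kb·C₀) = 3.06 × 10^-4 M.
pOH = 3.51, so pH = 14.00 − pOH = 10.49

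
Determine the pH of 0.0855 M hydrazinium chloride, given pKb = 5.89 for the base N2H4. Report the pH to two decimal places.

pH = 4.59

N2H5+ is the conjugate acid of the weak base N2H4.
Kb = 10^(−5.89) = 1.29 × 10^-6
Ka = Kw/Kb = 1.0×10^-14 / 1.29 × 10^-6 = 7.75 × 10^-9
Ka = [H+]²/(0.0855 − [H+]) = 7.75 × 10^-9
Neglecting [H+] in the denominator: [H+] = √(7.75 × 10^-9 × 0.0855) = 2.57 × 10^-5 M
pH = −log(2.57 × 10^-5) = 4.59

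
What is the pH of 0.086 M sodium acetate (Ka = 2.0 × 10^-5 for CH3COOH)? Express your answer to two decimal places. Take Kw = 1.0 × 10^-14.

CH3COO- is the conjugate base of the weak acid CH3COOH.
Kb = Kw/Ka = 1.0×10^-14 / 2.0 × 10^-5 = 5.00 × 10^-10
Kb = x²/(0.086 − x) = 5.00 × 10^-10
Since Kb ≪ C₀, x ≈ √(Kb·C₀) = 6.56 × 10^-6 M.
(x/C₀ = 0.0076% < 5%, so the approximation holds.)
pOH = 5.18, so pH = 14.00 − pOH = 8.82

pH = 8.82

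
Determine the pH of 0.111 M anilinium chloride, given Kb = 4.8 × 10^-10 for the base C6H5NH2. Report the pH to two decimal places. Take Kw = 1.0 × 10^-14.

pH = 2.82

C6H5NH3+ is the conjugate acid of the weak base C6H5NH2.
Ka = Kw/Kb = 1.0×10^-14 / 4.8 × 10^-10 = 2.08 × 10^-5
Ka = x²/(0.111 − x) = 2.08 × 10^-5
Neglecting x in the denominator: x = √(2.08 × 10^-5 × 0.111) = 1.52 × 10^-3 M
pH = −log[H+] = −log(1.52 × 10^-3) = 2.82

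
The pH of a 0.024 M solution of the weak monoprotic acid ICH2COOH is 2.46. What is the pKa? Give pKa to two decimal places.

pKa = 3.23

[H+] = 10^(-2.46) = 3.47 × 10^-3 M
At equilibrium [HA] = 0.024 − 3.47 × 10^-3 = 2.05 × 10^-2 M
Ka = [H+][A-]/[HA] = (3.47 × 10^-3)² / 2.05 × 10^-2 = 5.87 × 10^-4
pKa = -log(5.87 × 10^-4) = 3.23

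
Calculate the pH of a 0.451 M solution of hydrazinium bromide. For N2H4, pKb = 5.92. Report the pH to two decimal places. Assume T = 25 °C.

N2H5+ is the conjugate acid of the weak base N2H4.
Kb = 10^(−5.92) = 1.20 × 10^-6
Ka = Kw/Kb = 1.0×10^-14 / 1.20 × 10^-6 = 8.33 × 10^-9
Ka = x²/(0.451 − x) = 8.33 × 10^-9
Assume x ≪ 0.451: x ≈ √(8.33 × 10^-9 × 0.451) = 6.13 × 10^-5 M
(x/C₀ = 0.014% < 5%, so the approximation holds.)
pH = −log(6.13 × 10^-5) = 4.21

pH = 4.21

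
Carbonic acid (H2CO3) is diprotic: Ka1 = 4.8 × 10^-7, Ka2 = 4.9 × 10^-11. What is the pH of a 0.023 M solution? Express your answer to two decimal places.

pH = 3.98

Since Ka1 ≫ Ka2, the first ionization dominates [H+].
Ka1 = x²/(0.023 − x) = 4.8 × 10^-7
x ≈ √(4.8 × 10^-7 × 0.023) = 1.05 × 10^-4 M
pH = −log(1.05 × 10^-4) = 3.98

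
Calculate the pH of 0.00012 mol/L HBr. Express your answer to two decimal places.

pH = 3.92

HBr is a strong acid and dissociates completely, so [H+] = 0.00012 M.
pH = -log(0.00012) = 3.92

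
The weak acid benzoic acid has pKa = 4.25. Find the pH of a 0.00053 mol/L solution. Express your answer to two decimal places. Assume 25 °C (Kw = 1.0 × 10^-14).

pH = 3.83

C6H5COOH ⇌ C6H5COO- + H+
Ka = 10^(−4.25) = 5.62 × 10^-5
From the ICE table, Ka = x²/(0.00053 − x) = 5.62 × 10^-5.
x is not negligible relative to C₀; solve x² + 5.62e-05·x − 2.98e-08 = 0.
x = (−Ka + √(Ka² + 4·Ka·C₀))/2 = 1.47 × 10^-4 M
pH = −log[H+] = −log(1.47 × 10^-4) = 3.83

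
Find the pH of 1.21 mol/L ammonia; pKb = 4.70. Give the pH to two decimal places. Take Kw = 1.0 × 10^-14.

pH = 11.69

NH3 + H2O ⇌ NH4+ + OH-
Kb = 10^(−4.70) = 2.00 × 10^-5
From the ICE table, Kb = x²/(1.21 − x) = 2.00 × 10^-5.
Assume x ≪ 1.21: x ≈ √(2.00 × 10^-5 × 1.21) = 4.92 × 10^-3 M
pOH = 2.31, so pH = 14.00 − pOH = 11.69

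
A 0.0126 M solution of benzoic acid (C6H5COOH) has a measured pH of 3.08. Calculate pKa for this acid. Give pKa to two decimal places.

[H+] = 10^(-3.08) = 8.32 × 10^-4 M
At equilibrium [HA] = 0.0126 − 8.32 × 10^-4 = 1.18 × 10^-2 M
Ka = [H+][A-]/[HA] = (8.32 × 10^-4)² / 1.18 × 10^-2 = 5.87 × 10^-5
pKa = -log(5.87 × 10^-5) = 4.23

pKa = 4.23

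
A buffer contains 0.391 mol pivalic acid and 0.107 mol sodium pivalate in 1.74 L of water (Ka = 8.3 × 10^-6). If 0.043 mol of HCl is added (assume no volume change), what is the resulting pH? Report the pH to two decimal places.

After neutralization: n((CH3)3CCOOH) = 0.434 mol, n((CH3)3CCOO-) = 0.064 mol.
pKa = −log(8.3 × 10^-6) = 5.081
pH = pKa + log([A⁻]/[HA]) = 5.081 + log(0.064/0.434) = 5.081 -0.831

pH = 4.25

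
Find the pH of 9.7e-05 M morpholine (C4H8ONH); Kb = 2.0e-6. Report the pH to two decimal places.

C4H8ONH + H2O ⇌ C4H8ONH2+ + OH-
Let x = [OH-] at equilibrium. Kb = x²/(9.7e-05 − x).
Here C₀/Kb ≈ 48.5, so the small-x approximation fails. Use the quadratic:
x = [−2e-06 + √(2e-06² + 7.76e-10)]/2 = 1.30 × 10^-5 M
pOH = −log(1.30 × 10^-5) = 4.89; pH = 14.00 − 4.89 = 9.11

pH = 9.11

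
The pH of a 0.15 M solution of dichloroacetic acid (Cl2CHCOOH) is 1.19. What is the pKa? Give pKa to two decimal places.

pKa = 1.31

[H+] = 10^(-1.19) = 6.46 × 10^-2 M
At equilibrium [HA] = 0.15 − 6.46 × 10^-2 = 8.54 × 10^-2 M
Ka = [H+][A-]/[HA] = (6.46 × 10^-2)² / 8.54 × 10^-2 = 4.89 × 10^-2
pKa = -log(4.89 × 10^-2) = 1.31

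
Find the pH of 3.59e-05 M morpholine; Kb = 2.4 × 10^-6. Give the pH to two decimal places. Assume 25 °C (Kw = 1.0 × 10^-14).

C4H8ONH + H2O ⇌ C4H8ONH2+ + OH-
Kb = x²/(3.59e-05 − x) = 2.4 × 10^-6
x is not negligible relative to C₀; solve x² + 2.4e-06·x − 8.62e-11 = 0.
x = (−Kb + √(Kb² + 4·Kb·C₀))/2 = 8.16 × 10^-6 M
pOH = −log(8.16 × 10^-6) = 5.09; pH = 14.00 − 5.09 = 8.91

pH = 8.91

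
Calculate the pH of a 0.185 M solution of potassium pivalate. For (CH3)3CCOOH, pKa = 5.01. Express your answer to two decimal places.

(CH3)3CCOO- is the conjugate base of the weak acid (CH3)3CCOOH.
Ka = 10^(−5.01) = 9.77 × 10^-6
Kb = Kw/Ka = 1.0×10^-14 / 9.77 × 10^-6 = 1.02 × 10^-9
Kb = [OH-]²/(0.185 − [OH-]) = 1.02 × 10^-9
Since Kb ≪ C₀, [OH-] ≈ √(Kb·C₀) = 1.37 × 10^-5 M.
pOH = 4.86, so pH = 14.00 − pOH = 9.14

pH = 9.14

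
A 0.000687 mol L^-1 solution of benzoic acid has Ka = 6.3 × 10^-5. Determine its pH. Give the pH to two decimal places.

C6H5COOH ⇌ C6H5COO- + H+
Ka = [H+]²/(0.000687 − [H+]) = 6.3 × 10^-5
The 5% rule fails; solving [H+]² + Ka·[H+] − Ka·C₀ = 0 exactly:
[H+] = (−Ka + √(Ka² + 4·Ka·C₀))/2 = 1.79 × 10^-4 M
pH = −log(1.79 × 10^-4) = 3.75

pH = 3.75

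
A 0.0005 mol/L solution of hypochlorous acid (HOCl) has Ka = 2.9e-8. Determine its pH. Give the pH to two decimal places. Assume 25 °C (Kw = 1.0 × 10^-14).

HOCl ⇌ OCl- + H+
From the ICE table, Ka = [H+]²/(0.0005 − [H+]) = 2.9 × 10^-8.
Assume [H+] ≪ 0.0005: [H+] ≈ √(2.9 × 10^-8 × 0.0005) = 3.81 × 10^-6 M
pH = −log(3.81 × 10^-6) = 5.42

pH = 5.42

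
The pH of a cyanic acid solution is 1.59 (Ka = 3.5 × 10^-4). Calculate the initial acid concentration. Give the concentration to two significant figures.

[H+] = 10^(-1.59) = 2.57 × 10^-2 M = x
Ka = x²/(C₀ − x) ⇒ C₀ = x + x²/Ka
C₀ = 2.57 × 10^-2 + (2.57 × 10^-2)²/(3.5 × 10^-4) = 1.91 M

C₀ = 1.9 M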